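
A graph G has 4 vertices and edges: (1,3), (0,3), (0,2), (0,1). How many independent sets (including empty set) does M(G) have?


An independent set in a graphic matroid is an acyclic edge subset.
G has 4 vertices and 4 edges.
Enumerate all 2^4 = 16 subsets, checking for acyclicity.
Total independent sets = 14.

14


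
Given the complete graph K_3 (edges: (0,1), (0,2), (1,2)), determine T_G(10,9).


T(K_3; x,y) = x^2 + x + y.
T(10,9) = 100 + 10 + 9 = 119.

119


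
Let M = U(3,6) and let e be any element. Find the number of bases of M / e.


Contracting e from U(3,6) gives U(2,5).
Bases of U(2,5) = (5 choose 2) = 10.

10


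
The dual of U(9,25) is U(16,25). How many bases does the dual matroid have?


The dual of U(r,n) is U(n-r, n) = U(16,25).
Bases of U(16,25) are all (16)-element subsets.
|B(M*)| = C(25,16) = 2042975.

2042975


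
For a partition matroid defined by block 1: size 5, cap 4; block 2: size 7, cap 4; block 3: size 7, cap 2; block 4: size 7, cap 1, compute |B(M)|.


A basis picks exactly ci elements from block i.
Number of bases = product of C(|Si|, ci).
= C(5,4) * C(7,4) * C(7,2) * C(7,1)
= 5 * 35 * 21 * 7
= 25725.

25725


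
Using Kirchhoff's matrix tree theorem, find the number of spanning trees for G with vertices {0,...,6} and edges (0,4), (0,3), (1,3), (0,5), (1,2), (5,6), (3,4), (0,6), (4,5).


By Kirchhoff's matrix tree theorem, the number of spanning trees equals
the determinant of any cofactor of the Laplacian matrix L.
G has 7 vertices and 9 edges.
Computing the (6 x 6) cofactor determinant gives 21.

21


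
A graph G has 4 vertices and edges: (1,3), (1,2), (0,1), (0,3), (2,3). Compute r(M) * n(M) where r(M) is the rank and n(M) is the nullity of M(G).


r(M) = |V| - c = 4 - 1 = 3.
nullity = |E| - r(M) = 5 - 3 = 2.
Product = 3 * 2 = 6.

6


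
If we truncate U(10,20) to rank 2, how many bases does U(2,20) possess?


Truncating U(10,20) to rank 2 gives U(2,20).
Bases of U(2,20) are all 2-element subsets of 20 elements.
Number of bases = C(20,2) = 20! / (2! * 18!) = 190.

190


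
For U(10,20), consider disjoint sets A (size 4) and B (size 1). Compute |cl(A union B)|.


|A union B| = 4 + 1 = 5 (disjoint).
In U(10,20), cl(S) = S if |S| < 10, else cl(S) = E.
Since 5 < 10, cl(A union B) = A union B.
|cl(A union B)| = 5.

5


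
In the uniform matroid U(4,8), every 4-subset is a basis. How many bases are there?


Bases of U(4,8) are all 4-element subsets of the 8-element ground set.
Number of bases = C(8,4).
(8 choose 4) = 70.

70


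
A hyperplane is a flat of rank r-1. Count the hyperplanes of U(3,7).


Hyperplanes of U(3,7) are flats of rank 2.
In a uniform matroid, these are exactly the (2)-element subsets.
Count = C(7,2) = 7! / (2! * 5!) = 21.

21


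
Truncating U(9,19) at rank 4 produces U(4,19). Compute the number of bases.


Truncating U(9,19) to rank 4 gives U(4,19).
Bases of U(4,19) are all 4-element subsets of 19 elements.
Number of bases = C(19,4) = (19 * 18 * 17 * 16) / (1 * 2 * 3 * 4) = 3876.

3876


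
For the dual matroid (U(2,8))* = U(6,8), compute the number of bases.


The dual of U(r,n) is U(n-r, n) = U(6,8).
Bases of U(6,8) are all (6)-element subsets.
|B(M*)| = (8 choose 6) = 28.

28


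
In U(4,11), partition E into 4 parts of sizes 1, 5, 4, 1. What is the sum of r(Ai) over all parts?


r(Ai) = min(|Ai|, 4) for each part.
Sum = min(1,4) + min(5,4) + min(4,4) + min(1,4)
    = 1 + 4 + 4 + 1
    = 10.

10


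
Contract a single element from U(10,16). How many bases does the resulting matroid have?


Contracting e from U(10,16) gives U(9,15).
Bases of U(9,15) = C(15,9) = 5005.

5005


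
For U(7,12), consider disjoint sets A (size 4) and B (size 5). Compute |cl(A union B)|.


|A union B| = 4 + 5 = 9 (disjoint).
In U(7,12), cl(S) = S if |S| < 7, else cl(S) = E.
Since 9 >= 7, cl(A union B) = E.
|cl(A union B)| = 12.

12


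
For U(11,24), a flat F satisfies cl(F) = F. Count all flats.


Flats of U(11,24): every subset of size < 11 is a flat, plus E itself.
Count = (24 choose 0) + (24 choose 1) + (24 choose 2) + (24 choose 3) + (24 choose 4) + (24 choose 5) + (24 choose 6) + (24 choose 7) + (24 choose 8) + (24 choose 9) + (24 choose 10) + 1
     = 1 + 24 + 276 + 2024 + 10626 + 42504 + 134596 + 346104 + 735471 + 1307504 + 1961256 + 1
     = 4540387.

4540387


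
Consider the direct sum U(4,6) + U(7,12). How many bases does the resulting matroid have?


Bases of a direct sum M1 + M2: |B| = |B(M1)| * |B(M2)|.
|B(U(4,6))| = C(6,4) = 15.
|B(U(7,12))| = C(12,7) = 792.
Total bases = 15 * 792 = 11880.

11880


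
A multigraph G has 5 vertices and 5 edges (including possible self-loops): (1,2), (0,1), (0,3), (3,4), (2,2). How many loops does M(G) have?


In a graphic matroid, a loop is a self-loop edge (u,u) with rank 0.
Examining all 5 edges for self-loops...
Self-loops found: (2,2)
Number of loops = 1.

1


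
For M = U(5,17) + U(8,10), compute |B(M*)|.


(M1+M2)* = M1* + M2*.
M1* = U(12,17), bases: C(17,12) = 6188.
M2* = U(2,10), bases: C(10,2) = 45.
|B(M*)| = 6188 * 45 = 278460.

278460


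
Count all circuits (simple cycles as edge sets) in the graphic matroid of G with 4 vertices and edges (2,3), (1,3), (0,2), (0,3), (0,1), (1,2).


A circuit in a graphic matroid = edge set of a simple cycle.
G has 4 vertices and 6 edges.
Enumerating all minimal edge subsets forming cycles...
Total circuits found: 7.

7


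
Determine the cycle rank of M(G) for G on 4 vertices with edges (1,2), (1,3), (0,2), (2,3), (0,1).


Cycle rank (nullity) = |E| - r(M) = |E| - (|V| - c).
|E| = 5, |V| = 4, c = 1.
Nullity = 5 - (4 - 1) = 5 - 3 = 2.

2


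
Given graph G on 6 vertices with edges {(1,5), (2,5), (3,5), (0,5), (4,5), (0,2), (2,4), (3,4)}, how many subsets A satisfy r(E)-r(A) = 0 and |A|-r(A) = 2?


R(x,y) = sum over A in 2^E of x^(r(E)-r(A)) * y^(|A|-r(A)).
G has 6 vertices, 8 edges. r(E) = 5.
Enumerate all 2^8 = 256 subsets.
Count subsets with r(E)-r(A)=0 and |A|-r(A)=2: 7.

7


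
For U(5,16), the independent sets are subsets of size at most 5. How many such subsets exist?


Independent sets of U(5,16) are all subsets of size <= 5.
Count = (16 choose 0) + (16 choose 1) + (16 choose 2) + (16 choose 3) + (16 choose 4) + (16 choose 5)
     = 1 + 16 + 120 + 560 + 1820 + 4368
     = 6885.

6885


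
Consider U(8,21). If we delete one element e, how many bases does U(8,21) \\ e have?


Deleting e from U(8,21) gives U(8,20) since n > r.
Bases of U(8,20) = (20 choose 8) = 125970.

125970


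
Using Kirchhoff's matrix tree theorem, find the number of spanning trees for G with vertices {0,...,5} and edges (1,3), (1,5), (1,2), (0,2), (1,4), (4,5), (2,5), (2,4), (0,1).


By Kirchhoff's matrix tree theorem, the number of spanning trees equals
the determinant of any cofactor of the Laplacian matrix L.
G has 6 vertices and 9 edges.
Computing the (5 x 5) cofactor determinant gives 40.

40


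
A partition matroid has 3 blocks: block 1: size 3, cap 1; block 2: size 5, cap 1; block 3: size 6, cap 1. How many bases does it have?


A basis picks exactly ci elements from block i.
Number of bases = product of C(|Si|, ci).
= C(3,1) * C(5,1) * C(6,1)
= 3 * 5 * 6
= 90.

90


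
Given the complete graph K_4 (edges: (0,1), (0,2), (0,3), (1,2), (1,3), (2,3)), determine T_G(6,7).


T(K_4; x,y) = x^3 + 3x^2 + 4xy + 2x + y^3 + 3y^2 + 2y.
Substituting x=6, y=7:
= 216 + 108 + 168 + 12 + 343 + 147 + 14
= 1008.

1008


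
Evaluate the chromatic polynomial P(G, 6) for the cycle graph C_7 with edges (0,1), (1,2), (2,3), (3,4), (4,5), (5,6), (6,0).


P(C_7, k) = (k-1)^7 + (-1)^7*(k-1).
P(6) = (5)^7 - 5
= 78125 - 5 = 78120.

78120


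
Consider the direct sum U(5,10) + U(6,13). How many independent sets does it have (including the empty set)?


For a direct sum, |I(M1+M2)| = |I(M1)| * |I(M2)|.
|I(U(5,10))| = sum C(10,k) for k=0..5 = 638.
|I(U(6,13))| = sum C(13,k) for k=0..6 = 4096.
Total = 638 * 4096 = 2613248.

2613248


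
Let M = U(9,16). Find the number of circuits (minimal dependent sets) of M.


In U(9,16), circuits are the (10)-element subsets.
Any set of 10 elements is dependent, and removing any one element gives
an independent set of size 9, so it is a minimal dependent set.
Number of circuits = (16 choose 10) = 8008.

8008


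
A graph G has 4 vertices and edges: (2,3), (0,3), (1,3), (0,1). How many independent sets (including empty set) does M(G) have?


An independent set in a graphic matroid is an acyclic edge subset.
G has 4 vertices and 4 edges.
Enumerate all 2^4 = 16 subsets, checking for acyclicity.
Total independent sets = 14.

14


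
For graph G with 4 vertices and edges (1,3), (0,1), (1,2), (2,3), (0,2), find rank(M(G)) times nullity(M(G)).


r(M) = |V| - c = 4 - 1 = 3.
nullity = |E| - r(M) = 5 - 3 = 2.
Product = 3 * 2 = 6.

6


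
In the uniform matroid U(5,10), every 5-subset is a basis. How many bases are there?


Bases of U(5,10) are all 5-element subsets of the 10-element ground set.
Number of bases = C(10,5).
C(10,5) = 10! / (5! * 5!) = 252.

252


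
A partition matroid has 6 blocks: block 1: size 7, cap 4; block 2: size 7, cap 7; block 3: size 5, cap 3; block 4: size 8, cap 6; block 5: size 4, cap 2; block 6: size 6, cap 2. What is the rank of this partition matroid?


Rank of a partition matroid = sum of min(|Si|, ci) for each block.
= min(7,4) + min(7,7) + min(5,3) + min(8,6) + min(4,2) + min(6,2)
= 4 + 7 + 3 + 6 + 2 + 2
= 24.

24


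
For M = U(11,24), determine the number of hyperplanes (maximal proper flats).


Hyperplanes of U(11,24) are flats of rank 10.
In a uniform matroid, these are exactly the (10)-element subsets.
Count = (24 choose 10) = 1961256.

1961256


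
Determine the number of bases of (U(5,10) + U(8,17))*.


(M1+M2)* = M1* + M2*.
M1* = U(5,10), bases: C(10,5) = 252.
M2* = U(9,17), bases: C(17,9) = 24310.
|B(M*)| = 252 * 24310 = 6126120.

6126120


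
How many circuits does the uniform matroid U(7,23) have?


In U(7,23), circuits are the (8)-element subsets.
Any set of 8 elements is dependent, and removing any one element gives
an independent set of size 7, so it is a minimal dependent set.
Number of circuits = C(23,8) = 23! / (8! * 15!) = 490314.

490314


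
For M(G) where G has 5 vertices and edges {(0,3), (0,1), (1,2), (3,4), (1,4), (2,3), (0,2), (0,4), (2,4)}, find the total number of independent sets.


An independent set in a graphic matroid is an acyclic edge subset.
G has 5 vertices and 9 edges.
Enumerate all 2^9 = 512 subsets, checking for acyclicity.
Total independent sets = 198.

198


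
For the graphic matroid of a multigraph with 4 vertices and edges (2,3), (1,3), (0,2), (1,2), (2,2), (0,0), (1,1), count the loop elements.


In a graphic matroid, a loop is a self-loop edge (u,u) with rank 0.
Examining all 7 edges for self-loops...
Self-loops found: (2,2), (0,0), (1,1)
Number of loops = 3.

3


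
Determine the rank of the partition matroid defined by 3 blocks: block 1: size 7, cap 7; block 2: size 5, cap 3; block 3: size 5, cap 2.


Rank of a partition matroid = sum of min(|Si|, ci) for each block.
= min(7,7) + min(5,3) + min(5,2)
= 7 + 3 + 2
= 12.

12


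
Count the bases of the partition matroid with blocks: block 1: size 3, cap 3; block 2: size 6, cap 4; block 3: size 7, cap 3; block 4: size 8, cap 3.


A basis picks exactly ci elements from block i.
Number of bases = product of C(|Si|, ci).
= C(3,3) * C(6,4) * C(7,3) * C(8,3)
= 1 * 15 * 35 * 56
= 29400.

29400


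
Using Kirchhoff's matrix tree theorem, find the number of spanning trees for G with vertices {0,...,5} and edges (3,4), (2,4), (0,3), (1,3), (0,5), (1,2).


By Kirchhoff's matrix tree theorem, the number of spanning trees equals
the determinant of any cofactor of the Laplacian matrix L.
G has 6 vertices and 6 edges.
Computing the (5 x 5) cofactor determinant gives 4.

4


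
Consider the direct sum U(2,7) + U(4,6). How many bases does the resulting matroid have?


Bases of a direct sum M1 + M2: |B| = |B(M1)| * |B(M2)|.
|B(U(2,7))| = C(7,2) = 21.
|B(U(4,6))| = C(6,4) = 15.
Total bases = 21 * 15 = 315.

315


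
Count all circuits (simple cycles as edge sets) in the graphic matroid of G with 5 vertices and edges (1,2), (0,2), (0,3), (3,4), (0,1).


A circuit in a graphic matroid = edge set of a simple cycle.
G has 5 vertices and 5 edges.
Enumerating all minimal edge subsets forming cycles...
Total circuits found: 1.

1


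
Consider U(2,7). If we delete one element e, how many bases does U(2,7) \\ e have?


Deleting e from U(2,7) gives U(2,6) since n > r.
Bases of U(2,6) = C(6,2) = 6! / (2! * 4!) = 15.

15


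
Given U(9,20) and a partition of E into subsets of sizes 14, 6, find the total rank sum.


r(Ai) = min(|Ai|, 9) for each part.
Sum = min(14,9) + min(6,9)
    = 9 + 6
    = 15.

15


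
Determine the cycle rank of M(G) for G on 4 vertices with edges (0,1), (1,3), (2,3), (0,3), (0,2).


Cycle rank (nullity) = |E| - r(M) = |E| - (|V| - c).
|E| = 5, |V| = 4, c = 1.
Nullity = 5 - (4 - 1) = 5 - 3 = 2.

2


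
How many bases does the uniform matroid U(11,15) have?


Bases of U(11,15) are all 11-element subsets of the 15-element ground set.
Number of bases = C(15,11).
C(15,11) = 15! / (11! * 4!) = 1365.

1365


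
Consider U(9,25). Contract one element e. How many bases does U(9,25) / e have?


Contracting e from U(9,25) gives U(8,24).
Bases of U(8,24) = C(24,8) = 24! / (8! * 16!) = 735471.

735471


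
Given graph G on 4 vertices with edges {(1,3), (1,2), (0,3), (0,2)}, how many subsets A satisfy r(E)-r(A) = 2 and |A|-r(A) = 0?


R(x,y) = sum over A in 2^E of x^(r(E)-r(A)) * y^(|A|-r(A)).
G has 4 vertices, 4 edges. r(E) = 3.
Enumerate all 2^4 = 16 subsets.
Count subsets with r(E)-r(A)=2 and |A|-r(A)=0: 4.

4


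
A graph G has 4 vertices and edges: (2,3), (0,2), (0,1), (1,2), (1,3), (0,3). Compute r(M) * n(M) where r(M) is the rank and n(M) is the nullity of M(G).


r(M) = |V| - c = 4 - 1 = 3.
nullity = |E| - r(M) = 6 - 3 = 3.
Product = 3 * 3 = 9.

9


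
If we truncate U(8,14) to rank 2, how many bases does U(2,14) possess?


Truncating U(8,14) to rank 2 gives U(2,14).
Bases of U(2,14) are all 2-element subsets of 14 elements.
Number of bases = (14 choose 2) = 91.

91


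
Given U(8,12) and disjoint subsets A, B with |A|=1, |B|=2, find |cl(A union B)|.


|A union B| = 1 + 2 = 3 (disjoint).
In U(8,12), cl(S) = S if |S| < 8, else cl(S) = E.
Since 3 < 8, cl(A union B) = A union B.
|cl(A union B)| = 3.

3


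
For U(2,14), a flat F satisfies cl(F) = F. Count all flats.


Flats of U(2,14): every subset of size < 2 is a flat, plus E itself.
Count = C(14,0) + C(14,1) + 1
     = 1 + 14 + 1
     = 16.

16


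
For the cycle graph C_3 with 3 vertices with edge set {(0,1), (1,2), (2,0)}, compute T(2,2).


T(C_3; x,y) = x + x^2 + ... + x^(2) + y.
T(2,2) = 2^1 + 2^2 + 2
= 2 + 4 + 2
= 8.

8


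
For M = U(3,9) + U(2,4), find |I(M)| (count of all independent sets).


For a direct sum, |I(M1+M2)| = |I(M1)| * |I(M2)|.
|I(U(3,9))| = sum C(9,k) for k=0..3 = 130.
|I(U(2,4))| = sum C(4,k) for k=0..2 = 11.
Total = 130 * 11 = 1430.

1430


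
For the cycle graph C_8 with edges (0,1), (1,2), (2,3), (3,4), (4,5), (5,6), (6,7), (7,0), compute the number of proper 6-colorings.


P(C_8, k) = (k-1)^8 + (-1)^8*(k-1).
P(6) = (5)^8 + 5
= 390625 + 5 = 390630.

390630


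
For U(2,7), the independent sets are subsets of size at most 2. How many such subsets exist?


Independent sets of U(2,7) are all subsets of size <= 2.
Count = (7 choose 0) + (7 choose 1) + (7 choose 2)
     = 1 + 7 + 21
     = 29.

29


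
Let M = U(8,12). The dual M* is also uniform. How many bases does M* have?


The dual of U(r,n) is U(n-r, n) = U(4,12).
Bases of U(4,12) are all (4)-element subsets.
|B(M*)| = (12 choose 4) = 495.

495


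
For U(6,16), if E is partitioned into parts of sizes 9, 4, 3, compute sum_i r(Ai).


r(Ai) = min(|Ai|, 6) for each part.
Sum = min(9,6) + min(4,6) + min(3,6)
    = 6 + 4 + 3
    = 13.

13


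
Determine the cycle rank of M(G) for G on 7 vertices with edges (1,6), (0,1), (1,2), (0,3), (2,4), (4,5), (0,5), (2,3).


Cycle rank (nullity) = |E| - r(M) = |E| - (|V| - c).
|E| = 8, |V| = 7, c = 1.
Nullity = 8 - (7 - 1) = 8 - 6 = 2.

2


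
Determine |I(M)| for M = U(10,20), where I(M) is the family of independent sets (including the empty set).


Independent sets of U(10,20) are all subsets of size <= 10.
Count = C(20,0) + C(20,1) + C(20,2) + C(20,3) + C(20,4) + C(20,5) + C(20,6) + C(20,7) + C(20,8) + C(20,9) + C(20,10)
     = 1 + 20 + 190 + 1140 + 4845 + 15504 + 38760 + 77520 + 125970 + 167960 + 184756
     = 616666.

616666


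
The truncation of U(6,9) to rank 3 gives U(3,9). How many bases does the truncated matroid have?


Truncating U(6,9) to rank 3 gives U(3,9).
Bases of U(3,9) are all 3-element subsets of 9 elements.
Number of bases = (9 choose 3) = 84.

84


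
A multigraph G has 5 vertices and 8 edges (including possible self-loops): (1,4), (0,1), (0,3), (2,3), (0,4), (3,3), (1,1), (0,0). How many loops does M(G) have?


In a graphic matroid, a loop is a self-loop edge (u,u) with rank 0.
Examining all 8 edges for self-loops...
Self-loops found: (3,3), (1,1), (0,0)
Number of loops = 3.

3


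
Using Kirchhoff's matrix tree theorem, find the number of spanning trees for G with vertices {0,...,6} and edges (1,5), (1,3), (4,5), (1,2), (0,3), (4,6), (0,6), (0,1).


By Kirchhoff's matrix tree theorem, the number of spanning trees equals
the determinant of any cofactor of the Laplacian matrix L.
G has 7 vertices and 8 edges.
Computing the (6 x 6) cofactor determinant gives 14.

14


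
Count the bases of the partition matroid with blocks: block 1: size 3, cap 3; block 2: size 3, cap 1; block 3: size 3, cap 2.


A basis picks exactly ci elements from block i.
Number of bases = product of C(|Si|, ci).
= C(3,3) * C(3,1) * C(3,2)
= 1 * 3 * 3
= 9.

9


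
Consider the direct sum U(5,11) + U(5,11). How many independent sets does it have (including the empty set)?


For a direct sum, |I(M1+M2)| = |I(M1)| * |I(M2)|.
|I(U(5,11))| = sum C(11,k) for k=0..5 = 1024.
|I(U(5,11))| = sum C(11,k) for k=0..5 = 1024.
Total = 1024 * 1024 = 1048576.

1048576


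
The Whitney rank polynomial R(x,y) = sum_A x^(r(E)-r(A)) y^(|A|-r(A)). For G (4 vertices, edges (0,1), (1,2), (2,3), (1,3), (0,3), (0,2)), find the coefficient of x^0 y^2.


R(x,y) = sum over A in 2^E of x^(r(E)-r(A)) * y^(|A|-r(A)).
G has 4 vertices, 6 edges. r(E) = 3.
Enumerate all 2^6 = 64 subsets.
Count subsets with r(E)-r(A)=0 and |A|-r(A)=2: 6.

6


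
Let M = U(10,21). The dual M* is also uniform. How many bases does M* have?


The dual of U(r,n) is U(n-r, n) = U(11,21).
Bases of U(11,21) are all (11)-element subsets.
|B(M*)| = (21 choose 11) = 352716.

352716


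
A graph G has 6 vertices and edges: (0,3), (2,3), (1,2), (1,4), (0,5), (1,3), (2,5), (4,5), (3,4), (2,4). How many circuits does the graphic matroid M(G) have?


A circuit in a graphic matroid = edge set of a simple cycle.
G has 6 vertices and 10 edges.
Enumerating all minimal edge subsets forming cycles...
Total circuits found: 22.

22


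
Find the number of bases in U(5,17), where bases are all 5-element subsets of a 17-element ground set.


Bases of U(5,17) are all 5-element subsets of the 17-element ground set.
Number of bases = C(17,5).
(17 choose 5) = 6188.

6188


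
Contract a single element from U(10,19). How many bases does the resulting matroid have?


Contracting e from U(10,19) gives U(9,18).
Bases of U(9,18) = C(18,9) = 18! / (9! * 9!) = 48620.

48620


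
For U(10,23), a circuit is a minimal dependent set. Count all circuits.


In U(10,23), circuits are the (11)-element subsets.
Any set of 11 elements is dependent, and removing any one element gives
an independent set of size 10, so it is a minimal dependent set.
Number of circuits = C(23,11) = 1352078.

1352078


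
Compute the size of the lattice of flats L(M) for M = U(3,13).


Flats of U(3,13): every subset of size < 3 is a flat, plus E itself.
Count = (13 choose 0) + (13 choose 1) + (13 choose 2) + 1
     = 1 + 13 + 78 + 1
     = 93.

93


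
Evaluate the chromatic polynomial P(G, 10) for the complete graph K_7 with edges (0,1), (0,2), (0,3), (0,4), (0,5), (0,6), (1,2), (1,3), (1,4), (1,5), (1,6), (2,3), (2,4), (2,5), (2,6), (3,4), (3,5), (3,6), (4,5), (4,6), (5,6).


P(K_7, k) = k(k-1)(k-2)...(k-6).
P(10) = (10) * (9) * (8) * (7) * (6) * (5) * (4) = 604800.

604800


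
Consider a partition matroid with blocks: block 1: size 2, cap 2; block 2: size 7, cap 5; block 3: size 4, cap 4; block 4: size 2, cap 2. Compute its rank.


Rank of a partition matroid = sum of min(|Si|, ci) for each block.
= min(2,2) + min(7,5) + min(4,4) + min(2,2)
= 2 + 5 + 4 + 2
= 13.

13


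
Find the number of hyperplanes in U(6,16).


Hyperplanes of U(6,16) are flats of rank 5.
In a uniform matroid, these are exactly the (5)-element subsets.
Count = C(16,5) = 4368.

4368


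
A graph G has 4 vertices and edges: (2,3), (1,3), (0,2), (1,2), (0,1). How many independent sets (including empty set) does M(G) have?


An independent set in a graphic matroid is an acyclic edge subset.
G has 4 vertices and 5 edges.
Enumerate all 2^5 = 32 subsets, checking for acyclicity.
Total independent sets = 24.

24


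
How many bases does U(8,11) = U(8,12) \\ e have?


Deleting e from U(8,12) gives U(8,11) since n > r.
Bases of U(8,11) = C(11,8) = 165.

165


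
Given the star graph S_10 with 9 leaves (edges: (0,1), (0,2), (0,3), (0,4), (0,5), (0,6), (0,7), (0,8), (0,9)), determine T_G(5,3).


A star on 10 vertices is a tree with 9 edges.
T(x,y) = x^(9) for any tree.
T(5,3) = 5^9 = 1953125.

1953125


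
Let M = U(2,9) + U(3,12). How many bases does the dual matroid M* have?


(M1+M2)* = M1* + M2*.
M1* = U(7,9), bases: C(9,7) = 36.
M2* = U(9,12), bases: C(12,9) = 220.
|B(M*)| = 36 * 220 = 7920.

7920


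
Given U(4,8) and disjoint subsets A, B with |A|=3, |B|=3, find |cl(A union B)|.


|A union B| = 3 + 3 = 6 (disjoint).
In U(4,8), cl(S) = S if |S| < 4, else cl(S) = E.
Since 6 >= 4, cl(A union B) = E.
|cl(A union B)| = 8.

8


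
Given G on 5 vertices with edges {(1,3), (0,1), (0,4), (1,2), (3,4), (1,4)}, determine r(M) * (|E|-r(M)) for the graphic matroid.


r(M) = |V| - c = 5 - 1 = 4.
nullity = |E| - r(M) = 6 - 4 = 2.
Product = 4 * 2 = 8.

8


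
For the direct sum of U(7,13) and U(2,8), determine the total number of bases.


Bases of a direct sum M1 + M2: |B| = |B(M1)| * |B(M2)|.
|B(U(7,13))| = C(13,7) = 1716.
|B(U(2,8))| = C(8,2) = 28.
Total bases = 1716 * 28 = 48048.

48048


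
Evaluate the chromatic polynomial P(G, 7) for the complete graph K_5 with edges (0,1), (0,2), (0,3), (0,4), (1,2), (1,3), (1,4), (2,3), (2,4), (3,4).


P(K_5, k) = k(k-1)(k-2)...(k-4).
P(7) = (7) * (6) * (5) * (4) * (3) = 2520.

2520


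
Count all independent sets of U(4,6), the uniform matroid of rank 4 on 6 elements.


Independent sets of U(4,6) are all subsets of size <= 4.
Count = C(6,0) + C(6,1) + C(6,2) + C(6,3) + C(6,4)
     = 1 + 6 + 15 + 20 + 15
     = 57.

57


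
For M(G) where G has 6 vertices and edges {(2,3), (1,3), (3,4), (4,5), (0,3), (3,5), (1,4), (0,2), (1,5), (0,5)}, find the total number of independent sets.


An independent set in a graphic matroid is an acyclic edge subset.
G has 6 vertices and 10 edges.
Enumerate all 2^10 = 1024 subsets, checking for acyclicity.
Total independent sets = 436.

436


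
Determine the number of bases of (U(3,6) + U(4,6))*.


(M1+M2)* = M1* + M2*.
M1* = U(3,6), bases: C(6,3) = 20.
M2* = U(2,6), bases: C(6,2) = 15.
|B(M*)| = 20 * 15 = 300.

300


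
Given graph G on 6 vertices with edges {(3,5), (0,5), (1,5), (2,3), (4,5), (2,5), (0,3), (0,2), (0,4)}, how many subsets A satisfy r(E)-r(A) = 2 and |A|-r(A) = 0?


R(x,y) = sum over A in 2^E of x^(r(E)-r(A)) * y^(|A|-r(A)).
G has 6 vertices, 9 edges. r(E) = 5.
Enumerate all 2^9 = 512 subsets.
Count subsets with r(E)-r(A)=2 and |A|-r(A)=0: 79.

79


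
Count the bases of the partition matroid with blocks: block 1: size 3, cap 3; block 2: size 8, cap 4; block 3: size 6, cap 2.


A basis picks exactly ci elements from block i.
Number of bases = product of C(|Si|, ci).
= C(3,3) * C(8,4) * C(6,2)
= 1 * 70 * 15
= 1050.

1050


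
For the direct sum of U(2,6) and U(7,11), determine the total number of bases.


Bases of a direct sum M1 + M2: |B| = |B(M1)| * |B(M2)|.
|B(U(2,6))| = C(6,2) = 15.
|B(U(7,11))| = C(11,7) = 330.
Total bases = 15 * 330 = 4950.

4950


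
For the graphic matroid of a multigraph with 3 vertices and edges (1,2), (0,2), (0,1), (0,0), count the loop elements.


In a graphic matroid, a loop is a self-loop edge (u,u) with rank 0.
Examining all 4 edges for self-loops...
Self-loops found: (0,0)
Number of loops = 1.

1


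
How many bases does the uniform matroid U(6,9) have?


Bases of U(6,9) are all 6-element subsets of the 9-element ground set.
Number of bases = C(9,6).
C(9,6) = 9! / (6! * 3!) = 84.

84


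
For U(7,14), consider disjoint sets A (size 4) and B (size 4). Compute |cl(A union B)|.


|A union B| = 4 + 4 = 8 (disjoint).
In U(7,14), cl(S) = S if |S| < 7, else cl(S) = E.
Since 8 >= 7, cl(A union B) = E.
|cl(A union B)| = 14.

14


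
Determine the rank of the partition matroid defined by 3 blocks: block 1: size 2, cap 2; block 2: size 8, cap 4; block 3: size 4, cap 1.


Rank of a partition matroid = sum of min(|Si|, ci) for each block.
= min(2,2) + min(8,4) + min(4,1)
= 2 + 4 + 1
= 7.

7


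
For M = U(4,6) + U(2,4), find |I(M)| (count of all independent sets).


For a direct sum, |I(M1+M2)| = |I(M1)| * |I(M2)|.
|I(U(4,6))| = sum C(6,k) for k=0..4 = 57.
|I(U(2,4))| = sum C(4,k) for k=0..2 = 11.
Total = 57 * 11 = 627.

627


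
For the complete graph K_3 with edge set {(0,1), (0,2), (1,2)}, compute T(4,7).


T(K_3; x,y) = x^2 + x + y.
T(4,7) = 16 + 4 + 7 = 27.

27


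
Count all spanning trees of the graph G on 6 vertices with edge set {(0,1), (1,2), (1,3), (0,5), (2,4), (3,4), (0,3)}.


By Kirchhoff's matrix tree theorem, the number of spanning trees equals
the determinant of any cofactor of the Laplacian matrix L.
G has 6 vertices and 7 edges.
Computing the (5 x 5) cofactor determinant gives 11.

11


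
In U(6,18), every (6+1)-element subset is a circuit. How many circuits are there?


In U(6,18), circuits are the (7)-element subsets.
Any set of 7 elements is dependent, and removing any one element gives
an independent set of size 6, so it is a minimal dependent set.
Number of circuits = C(18,7) = 31824.

31824


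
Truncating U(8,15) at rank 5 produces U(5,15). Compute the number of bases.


Truncating U(8,15) to rank 5 gives U(5,15).
Bases of U(5,15) are all 5-element subsets of 15 elements.
Number of bases = C(15,5) = 3003.

3003


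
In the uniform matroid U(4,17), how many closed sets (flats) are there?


Flats of U(4,17): every subset of size < 4 is a flat, plus E itself.
Count = (17 choose 0) + (17 choose 1) + (17 choose 2) + (17 choose 3) + 1
     = 1 + 17 + 136 + 680 + 1
     = 835.

835


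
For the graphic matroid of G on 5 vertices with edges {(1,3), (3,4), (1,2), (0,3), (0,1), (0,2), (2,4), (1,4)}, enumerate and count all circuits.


A circuit in a graphic matroid = edge set of a simple cycle.
G has 5 vertices and 8 edges.
Enumerating all minimal edge subsets forming cycles...
Total circuits found: 13.

13


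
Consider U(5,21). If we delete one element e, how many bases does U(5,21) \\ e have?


Deleting e from U(5,21) gives U(5,20) since n > r.
Bases of U(5,20) = C(20,5) = 20! / (5! * 15!) = 15504.

15504


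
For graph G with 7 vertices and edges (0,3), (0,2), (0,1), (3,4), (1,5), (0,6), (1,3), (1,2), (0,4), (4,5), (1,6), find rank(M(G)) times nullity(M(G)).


r(M) = |V| - c = 7 - 1 = 6.
nullity = |E| - r(M) = 11 - 6 = 5.
Product = 6 * 5 = 30.

30


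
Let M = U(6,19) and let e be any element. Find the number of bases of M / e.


Contracting e from U(6,19) gives U(5,18).
Bases of U(5,18) = C(18,5) = 8568.

8568


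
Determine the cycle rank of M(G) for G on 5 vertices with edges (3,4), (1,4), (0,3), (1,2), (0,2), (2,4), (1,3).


Cycle rank (nullity) = |E| - r(M) = |E| - (|V| - c).
|E| = 7, |V| = 5, c = 1.
Nullity = 7 - (5 - 1) = 7 - 4 = 3.

3


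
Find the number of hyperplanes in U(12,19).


Hyperplanes of U(12,19) are flats of rank 11.
In a uniform matroid, these are exactly the (11)-element subsets.
Count = (19 choose 11) = 75582.

75582


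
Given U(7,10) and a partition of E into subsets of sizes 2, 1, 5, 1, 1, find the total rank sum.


r(Ai) = min(|Ai|, 7) for each part.
Sum = min(2,7) + min(1,7) + min(5,7) + min(1,7) + min(1,7)
    = 2 + 1 + 5 + 1 + 1
    = 10.

10


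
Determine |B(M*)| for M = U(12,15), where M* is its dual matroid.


The dual of U(r,n) is U(n-r, n) = U(3,15).
Bases of U(3,15) are all (3)-element subsets.
|B(M*)| = (15 choose 3) = 455.

455


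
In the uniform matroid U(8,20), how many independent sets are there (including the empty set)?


Independent sets of U(8,20) are all subsets of size <= 8.
Count = C(20,0) + C(20,1) + C(20,2) + C(20,3) + C(20,4) + C(20,5) + C(20,6) + C(20,7) + C(20,8)
     = 1 + 20 + 190 + 1140 + 4845 + 15504 + 38760 + 77520 + 125970
     = 263950.

263950


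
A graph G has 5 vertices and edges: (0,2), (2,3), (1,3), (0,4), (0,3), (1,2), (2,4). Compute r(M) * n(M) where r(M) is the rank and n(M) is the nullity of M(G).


r(M) = |V| - c = 5 - 1 = 4.
nullity = |E| - r(M) = 7 - 4 = 3.
Product = 4 * 3 = 12.

12


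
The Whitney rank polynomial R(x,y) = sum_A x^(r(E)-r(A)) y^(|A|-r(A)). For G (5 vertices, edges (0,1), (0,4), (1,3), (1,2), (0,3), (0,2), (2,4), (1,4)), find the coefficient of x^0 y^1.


R(x,y) = sum over A in 2^E of x^(r(E)-r(A)) * y^(|A|-r(A)).
G has 5 vertices, 8 edges. r(E) = 4.
Enumerate all 2^8 = 256 subsets.
Count subsets with r(E)-r(A)=0 and |A|-r(A)=1: 48.

48


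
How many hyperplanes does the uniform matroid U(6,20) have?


Hyperplanes of U(6,20) are flats of rank 5.
In a uniform matroid, these are exactly the (5)-element subsets.
Count = C(20,5) = 20! / (5! * 15!) = 15504.

15504


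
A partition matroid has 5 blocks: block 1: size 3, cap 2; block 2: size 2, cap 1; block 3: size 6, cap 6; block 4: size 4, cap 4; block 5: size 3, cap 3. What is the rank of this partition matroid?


Rank of a partition matroid = sum of min(|Si|, ci) for each block.
= min(3,2) + min(2,1) + min(6,6) + min(4,4) + min(3,3)
= 2 + 1 + 6 + 4 + 3
= 16.

16


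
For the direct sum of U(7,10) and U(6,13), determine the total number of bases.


Bases of a direct sum M1 + M2: |B| = |B(M1)| * |B(M2)|.
|B(U(7,10))| = C(10,7) = 120.
|B(U(6,13))| = C(13,6) = 1716.
Total bases = 120 * 1716 = 205920.

205920


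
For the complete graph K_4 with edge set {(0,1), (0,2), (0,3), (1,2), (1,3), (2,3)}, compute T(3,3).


T(K_4; x,y) = x^3 + 3x^2 + 4xy + 2x + y^3 + 3y^2 + 2y.
Substituting x=3, y=3:
= 27 + 27 + 36 + 6 + 27 + 27 + 6
= 156.

156


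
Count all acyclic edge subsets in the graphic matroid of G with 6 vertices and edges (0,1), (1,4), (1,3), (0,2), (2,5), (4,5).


An independent set in a graphic matroid is an acyclic edge subset.
G has 6 vertices and 6 edges.
Enumerate all 2^6 = 64 subsets, checking for acyclicity.
Total independent sets = 62.

62


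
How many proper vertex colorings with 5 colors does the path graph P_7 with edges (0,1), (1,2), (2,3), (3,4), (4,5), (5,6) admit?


P(P_7, k) = k * (k-1)^(6).
P(5) = 5 * 4^6 = 5 * 4096 = 20480.

20480


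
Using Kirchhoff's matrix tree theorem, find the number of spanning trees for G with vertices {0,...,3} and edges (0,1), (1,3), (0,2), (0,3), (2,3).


By Kirchhoff's matrix tree theorem, the number of spanning trees equals
the determinant of any cofactor of the Laplacian matrix L.
G has 4 vertices and 5 edges.
Computing the (3 x 3) cofactor determinant gives 8.

8


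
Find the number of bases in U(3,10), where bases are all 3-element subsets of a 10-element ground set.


Bases of U(3,10) are all 3-element subsets of the 10-element ground set.
Number of bases = C(10,3).
C(10,3) = 10! / (3! * 7!) = 120.

120


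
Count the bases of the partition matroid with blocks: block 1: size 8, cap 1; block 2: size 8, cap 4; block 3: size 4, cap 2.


A basis picks exactly ci elements from block i.
Number of bases = product of C(|Si|, ci).
= C(8,1) * C(8,4) * C(4,2)
= 8 * 70 * 6
= 3360.

3360


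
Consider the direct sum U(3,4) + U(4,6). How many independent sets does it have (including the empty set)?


For a direct sum, |I(M1+M2)| = |I(M1)| * |I(M2)|.
|I(U(3,4))| = sum C(4,k) for k=0..3 = 15.
|I(U(4,6))| = sum C(6,k) for k=0..4 = 57.
Total = 15 * 57 = 855.

855


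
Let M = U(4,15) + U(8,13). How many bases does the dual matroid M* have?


(M1+M2)* = M1* + M2*.
M1* = U(11,15), bases: C(15,11) = 1365.
M2* = U(5,13), bases: C(13,5) = 1287.
|B(M*)| = 1365 * 1287 = 1756755.

1756755


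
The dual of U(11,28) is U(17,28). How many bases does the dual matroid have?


The dual of U(r,n) is U(n-r, n) = U(17,28).
Bases of U(17,28) are all (17)-element subsets.
|B(M*)| = (28 choose 17) = 21474180.

21474180


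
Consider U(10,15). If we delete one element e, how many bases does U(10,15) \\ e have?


Deleting e from U(10,15) gives U(10,14) since n > r.
Bases of U(10,14) = C(14,10) = 14! / (10! * 4!) = 1001.

1001


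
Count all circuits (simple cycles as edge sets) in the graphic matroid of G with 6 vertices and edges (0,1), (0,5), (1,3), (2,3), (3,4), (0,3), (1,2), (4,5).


A circuit in a graphic matroid = edge set of a simple cycle.
G has 6 vertices and 8 edges.
Enumerating all minimal edge subsets forming cycles...
Total circuits found: 6.

6


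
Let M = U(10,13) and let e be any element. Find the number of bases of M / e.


Contracting e from U(10,13) gives U(9,12).
Bases of U(9,12) = C(12,9) = 220.

220


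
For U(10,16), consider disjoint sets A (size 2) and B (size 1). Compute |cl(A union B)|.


|A union B| = 2 + 1 = 3 (disjoint).
In U(10,16), cl(S) = S if |S| < 10, else cl(S) = E.
Since 3 < 10, cl(A union B) = A union B.
|cl(A union B)| = 3.

3


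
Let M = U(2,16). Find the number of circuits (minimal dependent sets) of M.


In U(2,16), circuits are the (3)-element subsets.
Any set of 3 elements is dependent, and removing any one element gives
an independent set of size 2, so it is a minimal dependent set.
Number of circuits = (16 choose 3) = 560.

560


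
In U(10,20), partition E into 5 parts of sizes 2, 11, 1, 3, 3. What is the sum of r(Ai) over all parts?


r(Ai) = min(|Ai|, 10) for each part.
Sum = min(2,10) + min(11,10) + min(1,10) + min(3,10) + min(3,10)
    = 2 + 10 + 1 + 3 + 3
    = 19.

19


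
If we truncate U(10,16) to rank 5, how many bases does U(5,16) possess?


Truncating U(10,16) to rank 5 gives U(5,16).
Bases of U(5,16) are all 5-element subsets of 16 elements.
Number of bases = (16 choose 5) = 4368.

4368


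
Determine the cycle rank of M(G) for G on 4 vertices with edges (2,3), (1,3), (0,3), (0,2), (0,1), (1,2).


Cycle rank (nullity) = |E| - r(M) = |E| - (|V| - c).
|E| = 6, |V| = 4, c = 1.
Nullity = 6 - (4 - 1) = 6 - 3 = 3.

3


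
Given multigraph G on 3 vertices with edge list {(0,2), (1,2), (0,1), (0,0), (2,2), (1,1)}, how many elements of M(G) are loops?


In a graphic matroid, a loop is a self-loop edge (u,u) with rank 0.
Examining all 6 edges for self-loops...
Self-loops found: (0,0), (2,2), (1,1)
Number of loops = 3.

3


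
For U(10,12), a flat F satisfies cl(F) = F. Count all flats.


Flats of U(10,12): every subset of size < 10 is a flat, plus E itself.
Count = C(12,0) + C(12,1) + C(12,2) + C(12,3) + C(12,4) + C(12,5) + C(12,6) + C(12,7) + C(12,8) + C(12,9) + 1
     = 1 + 12 + 66 + 220 + 495 + 792 + 924 + 792 + 495 + 220 + 1
     = 4018.

4018


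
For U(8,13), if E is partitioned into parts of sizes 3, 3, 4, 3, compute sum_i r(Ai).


r(Ai) = min(|Ai|, 8) for each part.
Sum = min(3,8) + min(3,8) + min(4,8) + min(3,8)
    = 3 + 3 + 4 + 3
    = 13.

13


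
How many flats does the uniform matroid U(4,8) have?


Flats of U(4,8): every subset of size < 4 is a flat, plus E itself.
Count = (8 choose 0) + (8 choose 1) + (8 choose 2) + (8 choose 3) + 1
     = 1 + 8 + 28 + 56 + 1
     = 94.

94


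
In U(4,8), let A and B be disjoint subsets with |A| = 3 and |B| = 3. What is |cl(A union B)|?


|A union B| = 3 + 3 = 6 (disjoint).
In U(4,8), cl(S) = S if |S| < 4, else cl(S) = E.
Since 6 >= 4, cl(A union B) = E.
|cl(A union B)| = 8.

8


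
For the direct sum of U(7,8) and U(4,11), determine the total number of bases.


Bases of a direct sum M1 + M2: |B| = |B(M1)| * |B(M2)|.
|B(U(7,8))| = C(8,7) = 8.
|B(U(4,11))| = C(11,4) = 330.
Total bases = 8 * 330 = 2640.

2640


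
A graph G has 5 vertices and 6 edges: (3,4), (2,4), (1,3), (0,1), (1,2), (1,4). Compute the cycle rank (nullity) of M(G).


Cycle rank (nullity) = |E| - r(M) = |E| - (|V| - c).
|E| = 6, |V| = 5, c = 1.
Nullity = 6 - (5 - 1) = 6 - 4 = 2.

2


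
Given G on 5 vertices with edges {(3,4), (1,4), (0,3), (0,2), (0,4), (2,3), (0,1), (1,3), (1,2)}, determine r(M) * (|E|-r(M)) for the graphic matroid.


r(M) = |V| - c = 5 - 1 = 4.
nullity = |E| - r(M) = 9 - 4 = 5.
Product = 4 * 5 = 20.

20


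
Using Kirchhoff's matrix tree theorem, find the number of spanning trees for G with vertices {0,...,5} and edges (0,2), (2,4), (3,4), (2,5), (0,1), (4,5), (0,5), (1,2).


By Kirchhoff's matrix tree theorem, the number of spanning trees equals
the determinant of any cofactor of the Laplacian matrix L.
G has 6 vertices and 8 edges.
Computing the (5 x 5) cofactor determinant gives 21.

21


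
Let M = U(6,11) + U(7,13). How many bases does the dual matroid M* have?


(M1+M2)* = M1* + M2*.
M1* = U(5,11), bases: C(11,5) = 462.
M2* = U(6,13), bases: C(13,6) = 1716.
|B(M*)| = 462 * 1716 = 792792.

792792


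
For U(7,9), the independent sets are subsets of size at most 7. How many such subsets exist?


Independent sets of U(7,9) are all subsets of size <= 7.
Count = (9 choose 0) + (9 choose 1) + (9 choose 2) + (9 choose 3) + (9 choose 4) + (9 choose 5) + (9 choose 6) + (9 choose 7)
     = 1 + 9 + 36 + 84 + 126 + 126 + 84 + 36
     = 502.

502


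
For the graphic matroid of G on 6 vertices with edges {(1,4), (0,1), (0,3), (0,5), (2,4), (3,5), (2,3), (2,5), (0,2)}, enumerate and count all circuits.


A circuit in a graphic matroid = edge set of a simple cycle.
G has 6 vertices and 9 edges.
Enumerating all minimal edge subsets forming cycles...
Total circuits found: 12.

12


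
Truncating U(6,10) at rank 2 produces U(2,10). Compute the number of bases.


Truncating U(6,10) to rank 2 gives U(2,10).
Bases of U(2,10) are all 2-element subsets of 10 elements.
Number of bases = C(10,2) = (10 * 9) / (1 * 2) = 45.

45


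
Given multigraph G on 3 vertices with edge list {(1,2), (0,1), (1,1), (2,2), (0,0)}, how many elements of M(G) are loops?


In a graphic matroid, a loop is a self-loop edge (u,u) with rank 0.
Examining all 5 edges for self-loops...
Self-loops found: (1,1), (2,2), (0,0)
Number of loops = 3.

3


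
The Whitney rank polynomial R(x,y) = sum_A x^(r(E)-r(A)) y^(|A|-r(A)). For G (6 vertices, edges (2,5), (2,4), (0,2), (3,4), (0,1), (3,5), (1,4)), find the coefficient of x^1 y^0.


R(x,y) = sum over A in 2^E of x^(r(E)-r(A)) * y^(|A|-r(A)).
G has 6 vertices, 7 edges. r(E) = 5.
Enumerate all 2^7 = 128 subsets.
Count subsets with r(E)-r(A)=1 and |A|-r(A)=0: 33.

33


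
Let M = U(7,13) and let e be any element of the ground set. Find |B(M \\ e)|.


Deleting e from U(7,13) gives U(7,12) since n > r.
Bases of U(7,12) = C(12,7) = 792.

792
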